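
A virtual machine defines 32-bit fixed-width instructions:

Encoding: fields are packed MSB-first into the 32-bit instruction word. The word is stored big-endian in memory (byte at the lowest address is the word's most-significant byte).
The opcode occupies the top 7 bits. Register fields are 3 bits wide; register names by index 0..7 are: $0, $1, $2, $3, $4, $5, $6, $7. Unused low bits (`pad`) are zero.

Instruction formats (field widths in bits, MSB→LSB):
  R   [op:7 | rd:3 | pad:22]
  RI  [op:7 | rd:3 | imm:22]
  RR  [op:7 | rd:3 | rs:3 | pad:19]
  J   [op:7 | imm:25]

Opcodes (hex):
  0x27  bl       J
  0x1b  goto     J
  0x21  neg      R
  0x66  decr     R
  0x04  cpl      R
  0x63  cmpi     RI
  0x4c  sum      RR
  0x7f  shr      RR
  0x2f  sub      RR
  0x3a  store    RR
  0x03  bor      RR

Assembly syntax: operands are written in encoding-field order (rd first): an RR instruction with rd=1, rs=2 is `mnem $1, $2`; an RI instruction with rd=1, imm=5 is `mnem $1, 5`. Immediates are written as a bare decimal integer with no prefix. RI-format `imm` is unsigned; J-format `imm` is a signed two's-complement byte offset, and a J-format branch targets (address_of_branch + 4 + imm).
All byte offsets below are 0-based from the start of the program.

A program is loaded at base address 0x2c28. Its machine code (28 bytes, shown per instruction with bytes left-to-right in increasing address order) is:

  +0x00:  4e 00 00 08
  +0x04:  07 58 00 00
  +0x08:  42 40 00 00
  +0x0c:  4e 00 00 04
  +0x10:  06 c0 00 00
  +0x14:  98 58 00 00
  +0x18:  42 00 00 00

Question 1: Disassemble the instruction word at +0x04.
[04] 07 58 00 00 → 0x07580000
  top 7b → 0x3 → bor [RR]
  rd: (w>>22)&0x7=0x5 → $5
  rs: (w>>19)&0x7=0x3 → $3

bor $5, $3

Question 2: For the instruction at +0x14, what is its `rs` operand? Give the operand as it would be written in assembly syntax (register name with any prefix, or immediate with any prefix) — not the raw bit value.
+0x14: 98 58 00 00 ⇒ word 0x98580000 (big)
  opcode bits[31:25]=0x4c: sum/RR
  rd@[24:22]=0x1 ⇒ $1
  rs@[21:19]=0x3 ⇒ $3

$3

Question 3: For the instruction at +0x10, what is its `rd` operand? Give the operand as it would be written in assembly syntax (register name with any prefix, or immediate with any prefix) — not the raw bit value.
off 0x10: read 06 c0 00 00 as big → 0x06c00000
  op=0x06c00000>>25=0x3 ⇒ bor (RR)
  rd: (w>>22)&0x7=0x3 → $3
  rs: (w>>19)&0x7=0x0 → $0

$3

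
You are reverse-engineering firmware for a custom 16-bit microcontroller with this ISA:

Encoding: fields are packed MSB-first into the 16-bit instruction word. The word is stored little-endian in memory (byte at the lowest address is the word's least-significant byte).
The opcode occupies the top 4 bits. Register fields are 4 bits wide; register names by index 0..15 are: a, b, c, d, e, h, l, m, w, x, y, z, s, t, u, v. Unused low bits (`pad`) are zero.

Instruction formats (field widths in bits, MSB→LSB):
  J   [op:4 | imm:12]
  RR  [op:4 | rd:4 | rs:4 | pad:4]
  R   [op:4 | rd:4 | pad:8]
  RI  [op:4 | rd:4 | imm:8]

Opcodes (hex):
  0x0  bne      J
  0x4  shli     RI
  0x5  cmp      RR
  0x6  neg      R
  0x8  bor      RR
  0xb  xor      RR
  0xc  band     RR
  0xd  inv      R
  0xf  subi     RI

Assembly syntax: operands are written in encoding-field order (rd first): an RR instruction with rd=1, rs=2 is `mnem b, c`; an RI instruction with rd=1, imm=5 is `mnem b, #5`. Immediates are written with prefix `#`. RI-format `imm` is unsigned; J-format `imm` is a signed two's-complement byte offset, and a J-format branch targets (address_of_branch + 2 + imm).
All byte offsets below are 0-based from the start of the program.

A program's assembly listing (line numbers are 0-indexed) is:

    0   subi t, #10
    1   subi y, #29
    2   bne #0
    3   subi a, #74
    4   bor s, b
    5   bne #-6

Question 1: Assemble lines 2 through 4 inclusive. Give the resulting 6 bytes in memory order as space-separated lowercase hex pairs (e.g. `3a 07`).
2. bne fields op=0x0:4|imm=0:12 → word 0000h → 00 00
3. subi fields op=0xf:4|rd=0:4|imm=74:8 → word f04ah → 4a f0
4. bor fields op=0x8:4|rd=12:4|rs=1:4|pad=0:4 → word 8c10h → 10 8c

00 00 4a f0 10 8c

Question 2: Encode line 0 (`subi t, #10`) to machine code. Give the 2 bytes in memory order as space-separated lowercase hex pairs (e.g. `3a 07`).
L0: subi op=0xf:4|rd=13:4|imm=10:8 ⇒ 0xfd0a ⇒ little 0a fd

0a fd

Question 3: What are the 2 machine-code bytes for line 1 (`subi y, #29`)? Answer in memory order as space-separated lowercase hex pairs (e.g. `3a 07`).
1d fa

1. subi fields op=0xf:4|rd=10:4|imm=29:8 → word fa1dh → 1d fa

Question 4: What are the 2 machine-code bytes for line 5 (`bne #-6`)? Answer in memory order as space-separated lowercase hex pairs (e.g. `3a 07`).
fa 0f

L5: bne op=0x0:4|imm=-6:12 ⇒ 0x0ffa ⇒ little fa 0f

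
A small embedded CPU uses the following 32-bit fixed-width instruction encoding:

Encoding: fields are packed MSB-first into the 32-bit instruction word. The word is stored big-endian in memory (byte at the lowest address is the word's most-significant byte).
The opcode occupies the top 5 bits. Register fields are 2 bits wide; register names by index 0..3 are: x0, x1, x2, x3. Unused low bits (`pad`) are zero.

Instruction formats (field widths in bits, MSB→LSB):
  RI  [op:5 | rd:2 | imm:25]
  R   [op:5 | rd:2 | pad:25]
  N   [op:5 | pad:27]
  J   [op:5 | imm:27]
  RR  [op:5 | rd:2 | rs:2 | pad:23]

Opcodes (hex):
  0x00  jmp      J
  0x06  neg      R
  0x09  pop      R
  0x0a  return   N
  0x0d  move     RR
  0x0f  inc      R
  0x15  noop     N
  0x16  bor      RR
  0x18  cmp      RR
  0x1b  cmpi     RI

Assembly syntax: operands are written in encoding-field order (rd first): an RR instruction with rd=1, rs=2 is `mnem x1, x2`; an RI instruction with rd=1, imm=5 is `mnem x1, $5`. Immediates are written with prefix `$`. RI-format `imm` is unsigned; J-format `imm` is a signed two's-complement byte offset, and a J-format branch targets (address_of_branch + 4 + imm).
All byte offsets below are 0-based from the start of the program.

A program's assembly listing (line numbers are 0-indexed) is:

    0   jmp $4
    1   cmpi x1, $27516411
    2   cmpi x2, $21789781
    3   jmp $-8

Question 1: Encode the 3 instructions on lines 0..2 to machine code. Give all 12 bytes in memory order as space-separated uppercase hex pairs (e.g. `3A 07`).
line 0 (jmp): pack op=0x0:5|imm=4:27 = 0x00000004; big→ 00 00 00 04
line 1 (cmpi): pack op=0x1b:5|rd=1:2|imm=27516411:25 = 0xdba3ddfb; big→ db a3 dd fb
line 2 (cmpi): pack op=0x1b:5|rd=2:2|imm=21789781:25 = 0xdd4c7c55; big→ dd 4c 7c 55

00 00 00 04 DB A3 DD FB DD 4C 7C 55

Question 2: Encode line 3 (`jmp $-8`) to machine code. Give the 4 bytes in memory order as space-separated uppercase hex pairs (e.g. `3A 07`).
3. jmp fields op=0x0:5|imm=-8:27 → word 07fffff8h → 07 ff ff f8

07 FF FF F8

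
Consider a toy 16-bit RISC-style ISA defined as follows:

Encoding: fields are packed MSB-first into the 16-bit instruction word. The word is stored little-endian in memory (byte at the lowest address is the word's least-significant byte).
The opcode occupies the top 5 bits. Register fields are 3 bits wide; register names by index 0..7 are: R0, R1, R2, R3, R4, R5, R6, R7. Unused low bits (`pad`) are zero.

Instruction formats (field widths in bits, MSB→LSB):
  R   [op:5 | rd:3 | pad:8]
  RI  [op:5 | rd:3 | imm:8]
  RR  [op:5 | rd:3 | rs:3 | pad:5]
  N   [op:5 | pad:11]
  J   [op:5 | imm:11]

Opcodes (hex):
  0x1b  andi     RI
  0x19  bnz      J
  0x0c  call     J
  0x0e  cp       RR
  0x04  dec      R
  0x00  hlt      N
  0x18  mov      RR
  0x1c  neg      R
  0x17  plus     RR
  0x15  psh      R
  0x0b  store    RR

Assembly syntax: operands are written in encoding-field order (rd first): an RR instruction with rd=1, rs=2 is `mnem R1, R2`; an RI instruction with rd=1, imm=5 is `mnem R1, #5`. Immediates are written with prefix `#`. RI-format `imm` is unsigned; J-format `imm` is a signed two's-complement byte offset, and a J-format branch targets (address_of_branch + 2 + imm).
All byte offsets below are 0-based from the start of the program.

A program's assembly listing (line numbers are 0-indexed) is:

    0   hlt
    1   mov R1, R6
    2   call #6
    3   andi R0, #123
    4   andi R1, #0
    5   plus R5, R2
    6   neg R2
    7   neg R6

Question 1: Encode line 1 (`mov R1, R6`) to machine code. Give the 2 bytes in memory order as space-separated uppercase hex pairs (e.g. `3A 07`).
C0 C1

line 1 (mov): pack op=0x18:5|rd=1:3|rs=6:3|pad=0:5 = 0xc1c0; little→ c0 c1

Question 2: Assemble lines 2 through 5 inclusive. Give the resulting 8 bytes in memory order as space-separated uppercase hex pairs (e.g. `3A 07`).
06 60 7B D8 00 D9 40 BD

L2: call op=0xc:5|imm=6:11 ⇒ 0x6006 ⇒ little 06 60
L3: andi op=0x1b:5|rd=0:3|imm=123:8 ⇒ 0xd87b ⇒ little 7b d8
L4: andi op=0x1b:5|rd=1:3|imm=0:8 ⇒ 0xd900 ⇒ little 00 d9
L5: plus op=0x17:5|rd=5:3|rs=2:3|pad=0:5 ⇒ 0xbd40 ⇒ little 40 bd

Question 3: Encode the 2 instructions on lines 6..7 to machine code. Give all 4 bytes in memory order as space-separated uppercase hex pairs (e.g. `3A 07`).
L6: neg op=0x1c:5|rd=2:3|pad=0:8 ⇒ 0xe200 ⇒ little 00 e2
L7: neg op=0x1c:5|rd=6:3|pad=0:8 ⇒ 0xe600 ⇒ little 00 e6

00 E2 00 E6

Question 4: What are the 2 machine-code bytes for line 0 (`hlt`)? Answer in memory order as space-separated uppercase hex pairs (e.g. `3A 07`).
L0: hlt op=0x0:5|pad=0:11 ⇒ 0x0000 ⇒ little 00 00

00 00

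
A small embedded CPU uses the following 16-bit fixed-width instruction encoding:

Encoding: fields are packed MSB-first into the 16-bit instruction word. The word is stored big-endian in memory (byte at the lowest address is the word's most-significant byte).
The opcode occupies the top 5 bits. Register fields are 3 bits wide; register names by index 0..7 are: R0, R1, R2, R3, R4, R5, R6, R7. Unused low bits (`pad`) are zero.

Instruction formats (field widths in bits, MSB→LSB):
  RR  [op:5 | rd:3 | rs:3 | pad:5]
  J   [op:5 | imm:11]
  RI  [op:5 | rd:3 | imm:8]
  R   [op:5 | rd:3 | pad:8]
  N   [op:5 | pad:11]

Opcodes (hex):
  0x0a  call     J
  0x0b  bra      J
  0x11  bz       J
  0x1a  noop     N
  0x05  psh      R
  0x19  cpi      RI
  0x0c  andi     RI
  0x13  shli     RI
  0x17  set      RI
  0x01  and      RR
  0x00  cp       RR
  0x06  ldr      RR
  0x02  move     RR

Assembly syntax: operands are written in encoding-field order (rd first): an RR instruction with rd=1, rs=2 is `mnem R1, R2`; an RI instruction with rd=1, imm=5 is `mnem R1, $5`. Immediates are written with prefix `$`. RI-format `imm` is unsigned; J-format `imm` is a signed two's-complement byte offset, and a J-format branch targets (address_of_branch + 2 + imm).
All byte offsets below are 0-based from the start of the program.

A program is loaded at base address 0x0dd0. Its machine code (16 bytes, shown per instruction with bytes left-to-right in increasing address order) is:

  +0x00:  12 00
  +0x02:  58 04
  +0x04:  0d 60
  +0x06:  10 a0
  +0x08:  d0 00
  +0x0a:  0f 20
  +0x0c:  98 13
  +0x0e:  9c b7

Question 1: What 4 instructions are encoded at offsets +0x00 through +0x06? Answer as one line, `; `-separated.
off 0x00: read 12 00 as big → 0x1200
  op=0x1200>>11=0x2 ⇒ move (RR)
  rd: (w>>8)&0x7=0x2 → R2
  rs: (w>>5)&0x7=0x0 → R0
off 0x02: read 58 04 as big → 0x5804
  op=0x5804>>11=0xb ⇒ bra (J)
  imm: (w>>0)&0x7ff=0x4 → $4
off 0x04: read 0d 60 as big → 0x0d60
  op=0x0d60>>11=0x1 ⇒ and (RR)
  rd: (w>>8)&0x7=0x5 → R5
  rs: (w>>5)&0x7=0x3 → R3
off 0x06: read 10 a0 as big → 0x10a0
  op=0x10a0>>11=0x2 ⇒ move (RR)
  rd: (w>>8)&0x7=0x0 → R0
  rs: (w>>5)&0x7=0x5 → R5

move R2, R0; bra $4; and R5, R3; move R0, R5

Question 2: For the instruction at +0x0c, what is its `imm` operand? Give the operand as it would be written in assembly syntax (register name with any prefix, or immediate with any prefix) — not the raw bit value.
$19

@+0c  big-endian(98 13) = 0x9813
  top 5b → 0x13 → shli [RI]
  rd: (w>>8)&0x7=0x0 → R0
  imm: (w>>0)&0xff=0x13 → $19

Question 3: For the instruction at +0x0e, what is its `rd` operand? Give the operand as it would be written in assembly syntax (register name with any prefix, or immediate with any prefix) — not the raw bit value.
R4

@+0e  big-endian(9c b7) = 0x9cb7
  top 5b → 0x13 → shli [RI]
  rd@[10:8]=0x4 ⇒ R4
  imm@[7:0]=0xb7 ⇒ $183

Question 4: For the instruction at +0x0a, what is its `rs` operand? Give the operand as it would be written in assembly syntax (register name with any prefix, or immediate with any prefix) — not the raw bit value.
off 0x0a: read 0f 20 as big → 0x0f20
  opcode bits[15:11]=0x1: and/RR
  [10:8] rd=7 = R7
  [7:5] rs=1 = R1

R1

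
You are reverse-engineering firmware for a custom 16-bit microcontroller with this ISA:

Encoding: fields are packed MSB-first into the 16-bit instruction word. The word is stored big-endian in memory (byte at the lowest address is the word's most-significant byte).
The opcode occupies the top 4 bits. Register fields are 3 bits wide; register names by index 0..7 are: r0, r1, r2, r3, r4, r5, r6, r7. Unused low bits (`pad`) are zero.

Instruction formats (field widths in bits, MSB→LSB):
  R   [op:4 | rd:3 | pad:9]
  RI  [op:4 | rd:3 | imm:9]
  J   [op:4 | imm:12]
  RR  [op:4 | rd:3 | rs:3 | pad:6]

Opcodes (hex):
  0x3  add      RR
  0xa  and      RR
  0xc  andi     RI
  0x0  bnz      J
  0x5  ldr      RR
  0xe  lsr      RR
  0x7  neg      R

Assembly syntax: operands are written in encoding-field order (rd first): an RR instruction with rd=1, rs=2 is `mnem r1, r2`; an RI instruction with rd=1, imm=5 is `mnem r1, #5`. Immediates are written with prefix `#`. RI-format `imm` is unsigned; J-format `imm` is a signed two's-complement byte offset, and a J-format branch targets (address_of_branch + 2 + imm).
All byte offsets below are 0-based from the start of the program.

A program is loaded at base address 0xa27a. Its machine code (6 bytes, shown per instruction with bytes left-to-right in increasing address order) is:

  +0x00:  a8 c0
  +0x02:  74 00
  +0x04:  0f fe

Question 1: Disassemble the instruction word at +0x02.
neg r2

off 0x02: read 74 00 as big → 0x7400
  opcode bits[15:12]=0x7: neg/R
  rd: (w>>9)&0x7=0x2 → r2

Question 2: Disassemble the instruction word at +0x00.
and r4, r3

@+00  big-endian(a8 c0) = 0xa8c0
  op=0xa8c0>>12=0xa ⇒ and (RR)
  [11:9] rd=4 = r4
  [8:6] rs=3 = r3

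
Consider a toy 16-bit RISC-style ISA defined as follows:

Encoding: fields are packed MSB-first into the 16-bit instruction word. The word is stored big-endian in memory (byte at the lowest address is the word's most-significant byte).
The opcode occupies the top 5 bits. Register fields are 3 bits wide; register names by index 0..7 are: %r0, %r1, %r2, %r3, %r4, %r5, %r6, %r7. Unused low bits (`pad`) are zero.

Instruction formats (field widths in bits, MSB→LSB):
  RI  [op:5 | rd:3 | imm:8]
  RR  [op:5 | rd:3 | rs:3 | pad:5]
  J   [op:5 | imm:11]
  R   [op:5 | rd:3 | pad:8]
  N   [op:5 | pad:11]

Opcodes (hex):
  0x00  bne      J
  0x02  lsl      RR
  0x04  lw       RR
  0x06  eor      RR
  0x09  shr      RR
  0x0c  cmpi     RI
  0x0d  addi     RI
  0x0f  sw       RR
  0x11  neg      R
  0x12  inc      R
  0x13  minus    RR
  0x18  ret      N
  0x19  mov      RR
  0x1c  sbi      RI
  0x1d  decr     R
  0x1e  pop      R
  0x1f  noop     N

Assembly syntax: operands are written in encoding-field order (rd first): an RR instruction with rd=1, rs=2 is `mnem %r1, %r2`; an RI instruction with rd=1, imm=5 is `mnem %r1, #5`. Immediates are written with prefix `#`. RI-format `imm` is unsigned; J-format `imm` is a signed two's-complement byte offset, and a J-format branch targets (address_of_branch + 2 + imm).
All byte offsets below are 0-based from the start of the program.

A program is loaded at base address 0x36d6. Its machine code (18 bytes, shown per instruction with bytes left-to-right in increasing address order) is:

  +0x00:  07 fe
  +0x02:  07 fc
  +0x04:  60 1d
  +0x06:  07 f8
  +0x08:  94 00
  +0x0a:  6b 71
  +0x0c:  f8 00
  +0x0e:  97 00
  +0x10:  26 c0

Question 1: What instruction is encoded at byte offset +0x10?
@+10  big-endian(26 c0) = 0x26c0
  opcode bits[15:11]=0x4: lw/RR
  rd@[10:8]=0x6 ⇒ %r6
  rs@[7:5]=0x6 ⇒ %r6

lw %r6, %r6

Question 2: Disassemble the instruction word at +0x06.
bne #-8

off 0x06: read 07 f8 as big → 0x07f8
  top 5b → 0x0 → bne [J]
  [10:0] imm=2040 (s11→-8) = #-8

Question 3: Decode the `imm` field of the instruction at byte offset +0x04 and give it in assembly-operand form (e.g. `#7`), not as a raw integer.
[04] 60 1d → 0x601d
  opcode bits[15:11]=0xc: cmpi/RI
  rd: (w>>8)&0x7=0x0 → %r0
  imm: (w>>0)&0xff=0x1d → #29

#29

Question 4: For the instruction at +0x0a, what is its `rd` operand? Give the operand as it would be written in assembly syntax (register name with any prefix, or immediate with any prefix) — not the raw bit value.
@+0a  big-endian(6b 71) = 0x6b71
  op=0x6b71>>11=0xd ⇒ addi (RI)
  [10:8] rd=3 = %r3
  [7:0] imm=113 = #113

%r3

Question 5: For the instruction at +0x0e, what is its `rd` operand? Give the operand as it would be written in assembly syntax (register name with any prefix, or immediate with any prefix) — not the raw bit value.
%r7

+0x0e: 97 00 ⇒ word 0x9700 (big)
  opcode bits[15:11]=0x12: inc/R
  rd@[10:8]=0x7 ⇒ %r7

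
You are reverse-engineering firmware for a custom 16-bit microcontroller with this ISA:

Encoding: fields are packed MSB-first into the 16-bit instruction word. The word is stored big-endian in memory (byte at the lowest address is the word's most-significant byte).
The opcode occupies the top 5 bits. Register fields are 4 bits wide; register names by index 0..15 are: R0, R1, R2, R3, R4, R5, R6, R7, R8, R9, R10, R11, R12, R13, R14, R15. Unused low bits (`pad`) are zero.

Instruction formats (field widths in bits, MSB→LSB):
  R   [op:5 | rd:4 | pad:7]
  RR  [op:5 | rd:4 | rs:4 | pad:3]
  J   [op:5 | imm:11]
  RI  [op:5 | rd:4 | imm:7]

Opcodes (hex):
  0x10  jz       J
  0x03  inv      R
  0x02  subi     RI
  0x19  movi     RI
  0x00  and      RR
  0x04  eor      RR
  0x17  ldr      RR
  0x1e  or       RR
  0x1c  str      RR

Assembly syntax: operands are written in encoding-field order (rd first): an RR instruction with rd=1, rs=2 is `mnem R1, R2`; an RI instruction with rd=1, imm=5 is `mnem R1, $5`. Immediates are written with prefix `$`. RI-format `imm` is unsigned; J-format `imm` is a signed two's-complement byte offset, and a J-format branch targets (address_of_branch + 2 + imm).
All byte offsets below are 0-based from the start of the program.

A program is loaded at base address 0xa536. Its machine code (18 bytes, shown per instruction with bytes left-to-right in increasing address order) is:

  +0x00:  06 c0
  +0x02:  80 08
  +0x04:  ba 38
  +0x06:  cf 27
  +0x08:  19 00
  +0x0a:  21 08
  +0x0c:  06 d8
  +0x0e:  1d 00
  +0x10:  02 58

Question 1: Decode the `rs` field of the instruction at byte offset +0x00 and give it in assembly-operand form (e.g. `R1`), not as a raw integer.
off 0x00: read 06 c0 as big → 0x06c0
  op=0x06c0>>11=0x0 ⇒ and (RR)
  rd: (w>>7)&0xf=0xd → R13
  rs: (w>>3)&0xf=0x8 → R8

R8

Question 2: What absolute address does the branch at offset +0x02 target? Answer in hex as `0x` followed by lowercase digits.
@+02  big-endian(80 08) = 0x8008
  opcode bits[15:11]=0x10: jz/J
  imm: (w>>0)&0x7ff=0x8 → $8
  target = base 0xa536 + off 0x02 + 2 + imm 8 = 0xa542

0xa542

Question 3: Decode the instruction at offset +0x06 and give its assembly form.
movi R14, $39

off 0x06: read cf 27 as big → 0xcf27
  opcode bits[15:11]=0x19: movi/RI
  rd@[10:7]=0xe ⇒ R14
  imm@[6:0]=0x27 ⇒ $39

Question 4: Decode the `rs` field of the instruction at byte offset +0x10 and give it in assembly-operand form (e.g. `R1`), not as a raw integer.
@+10  big-endian(02 58) = 0x0258
  top 5b → 0x0 → and [RR]
  rd: (w>>7)&0xf=0x4 → R4
  rs: (w>>3)&0xf=0xb → R11

R11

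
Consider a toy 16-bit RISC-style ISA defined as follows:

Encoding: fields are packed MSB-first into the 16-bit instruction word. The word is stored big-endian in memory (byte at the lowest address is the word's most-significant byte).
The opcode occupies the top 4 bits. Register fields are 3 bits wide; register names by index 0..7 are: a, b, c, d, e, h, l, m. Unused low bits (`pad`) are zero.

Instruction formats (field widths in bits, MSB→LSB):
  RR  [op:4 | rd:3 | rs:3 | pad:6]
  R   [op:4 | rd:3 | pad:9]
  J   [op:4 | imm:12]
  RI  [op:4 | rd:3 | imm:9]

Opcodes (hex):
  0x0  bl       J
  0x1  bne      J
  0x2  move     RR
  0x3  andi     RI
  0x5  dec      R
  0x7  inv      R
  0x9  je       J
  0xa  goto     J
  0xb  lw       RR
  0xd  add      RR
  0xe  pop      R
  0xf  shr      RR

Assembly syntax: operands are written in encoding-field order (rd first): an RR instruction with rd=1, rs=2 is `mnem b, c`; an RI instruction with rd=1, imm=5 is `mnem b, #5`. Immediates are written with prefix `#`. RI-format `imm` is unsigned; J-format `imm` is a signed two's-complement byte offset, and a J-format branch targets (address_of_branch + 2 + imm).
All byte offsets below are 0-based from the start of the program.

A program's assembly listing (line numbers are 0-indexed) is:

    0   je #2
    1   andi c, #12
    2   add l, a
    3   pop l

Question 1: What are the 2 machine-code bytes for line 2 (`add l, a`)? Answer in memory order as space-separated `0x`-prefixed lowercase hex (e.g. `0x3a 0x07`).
line 2 (add): pack op=0xd:4|rd=6:3|rs=0:3|pad=0:6 = 0xdc00; big→ dc 00

0xdc 0x00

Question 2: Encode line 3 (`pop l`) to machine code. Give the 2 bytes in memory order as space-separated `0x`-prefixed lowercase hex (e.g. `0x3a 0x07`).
3. pop fields op=0xe:4|rd=6:3|pad=0:9 → word ec00h → ec 00

0xec 0x00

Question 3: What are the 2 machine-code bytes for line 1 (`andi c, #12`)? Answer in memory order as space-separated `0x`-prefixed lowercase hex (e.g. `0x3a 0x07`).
0x34 0x0c

L1: andi op=0x3:4|rd=2:3|imm=12:9 ⇒ 0x340c ⇒ big 34 0c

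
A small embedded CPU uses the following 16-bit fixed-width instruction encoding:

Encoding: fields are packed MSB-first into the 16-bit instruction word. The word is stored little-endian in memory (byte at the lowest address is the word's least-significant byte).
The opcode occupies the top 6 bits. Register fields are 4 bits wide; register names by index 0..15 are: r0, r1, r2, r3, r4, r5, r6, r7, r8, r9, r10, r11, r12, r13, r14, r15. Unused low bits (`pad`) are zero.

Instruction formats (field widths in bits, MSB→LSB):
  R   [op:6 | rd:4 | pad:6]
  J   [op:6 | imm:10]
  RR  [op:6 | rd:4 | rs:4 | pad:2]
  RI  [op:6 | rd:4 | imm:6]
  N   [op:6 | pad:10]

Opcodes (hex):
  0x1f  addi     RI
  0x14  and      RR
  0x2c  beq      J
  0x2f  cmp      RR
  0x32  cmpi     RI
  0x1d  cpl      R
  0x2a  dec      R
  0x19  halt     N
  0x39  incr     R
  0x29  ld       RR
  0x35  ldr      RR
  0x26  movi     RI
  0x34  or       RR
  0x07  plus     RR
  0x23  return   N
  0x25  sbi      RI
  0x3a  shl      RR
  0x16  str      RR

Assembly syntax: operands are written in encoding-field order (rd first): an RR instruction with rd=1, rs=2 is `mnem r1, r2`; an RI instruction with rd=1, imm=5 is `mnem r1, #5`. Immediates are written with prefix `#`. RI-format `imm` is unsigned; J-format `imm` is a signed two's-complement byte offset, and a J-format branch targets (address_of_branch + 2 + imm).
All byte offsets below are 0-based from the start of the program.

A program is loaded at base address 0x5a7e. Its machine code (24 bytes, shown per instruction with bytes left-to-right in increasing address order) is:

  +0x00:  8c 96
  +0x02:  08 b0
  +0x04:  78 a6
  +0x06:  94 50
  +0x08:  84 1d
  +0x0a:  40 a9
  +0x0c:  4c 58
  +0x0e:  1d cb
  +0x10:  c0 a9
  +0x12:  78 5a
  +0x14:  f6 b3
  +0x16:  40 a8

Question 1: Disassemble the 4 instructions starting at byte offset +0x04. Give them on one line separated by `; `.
ld r9, r14; and r2, r5; plus r6, r1; dec r5

+0x04: 78 a6 ⇒ word 0xa678 (little)
  top 6b → 0x29 → ld [RR]
  rd: (w>>6)&0xf=0x9 → r9
  rs: (w>>2)&0xf=0xe → r14
+0x06: 94 50 ⇒ word 0x5094 (little)
  top 6b → 0x14 → and [RR]
  rd: (w>>6)&0xf=0x2 → r2
  rs: (w>>2)&0xf=0x5 → r5
+0x08: 84 1d ⇒ word 0x1d84 (little)
  top 6b → 0x7 → plus [RR]
  rd: (w>>6)&0xf=0x6 → r6
  rs: (w>>2)&0xf=0x1 → r1
+0x0a: 40 a9 ⇒ word 0xa940 (little)
  top 6b → 0x2a → dec [R]
  rd: (w>>6)&0xf=0x5 → r5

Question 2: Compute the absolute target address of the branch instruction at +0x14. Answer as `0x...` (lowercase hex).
0x5a8a

@+14  little-endian(f6 b3) = 0xb3f6
  opcode bits[15:10]=0x2c: beq/J
  [9:0] imm=1014 (s10→-10) = #-10
  target = base 0x5a7e + off 0x14 + 2 + imm -10 = 0x5a8a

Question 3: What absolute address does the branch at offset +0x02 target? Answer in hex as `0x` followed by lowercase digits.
+0x02: 08 b0 ⇒ word 0xb008 (little)
  op=0xb008>>10=0x2c ⇒ beq (J)
  [9:0] imm=8 = #8
  target = base 0x5a7e + off 0x02 + 2 + imm 8 = 0x5a8a

0x5a8a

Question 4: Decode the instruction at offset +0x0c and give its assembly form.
str r1, r3

[0c] 4c 58 → 0x584c
  top 6b → 0x16 → str [RR]
  [9:6] rd=1 = r1
  [5:2] rs=3 = r3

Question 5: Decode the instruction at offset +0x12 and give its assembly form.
off 0x12: read 78 5a as little → 0x5a78
  opcode bits[15:10]=0x16: str/RR
  rd: (w>>6)&0xf=0x9 → r9
  rs: (w>>2)&0xf=0xe → r14

str r9, r14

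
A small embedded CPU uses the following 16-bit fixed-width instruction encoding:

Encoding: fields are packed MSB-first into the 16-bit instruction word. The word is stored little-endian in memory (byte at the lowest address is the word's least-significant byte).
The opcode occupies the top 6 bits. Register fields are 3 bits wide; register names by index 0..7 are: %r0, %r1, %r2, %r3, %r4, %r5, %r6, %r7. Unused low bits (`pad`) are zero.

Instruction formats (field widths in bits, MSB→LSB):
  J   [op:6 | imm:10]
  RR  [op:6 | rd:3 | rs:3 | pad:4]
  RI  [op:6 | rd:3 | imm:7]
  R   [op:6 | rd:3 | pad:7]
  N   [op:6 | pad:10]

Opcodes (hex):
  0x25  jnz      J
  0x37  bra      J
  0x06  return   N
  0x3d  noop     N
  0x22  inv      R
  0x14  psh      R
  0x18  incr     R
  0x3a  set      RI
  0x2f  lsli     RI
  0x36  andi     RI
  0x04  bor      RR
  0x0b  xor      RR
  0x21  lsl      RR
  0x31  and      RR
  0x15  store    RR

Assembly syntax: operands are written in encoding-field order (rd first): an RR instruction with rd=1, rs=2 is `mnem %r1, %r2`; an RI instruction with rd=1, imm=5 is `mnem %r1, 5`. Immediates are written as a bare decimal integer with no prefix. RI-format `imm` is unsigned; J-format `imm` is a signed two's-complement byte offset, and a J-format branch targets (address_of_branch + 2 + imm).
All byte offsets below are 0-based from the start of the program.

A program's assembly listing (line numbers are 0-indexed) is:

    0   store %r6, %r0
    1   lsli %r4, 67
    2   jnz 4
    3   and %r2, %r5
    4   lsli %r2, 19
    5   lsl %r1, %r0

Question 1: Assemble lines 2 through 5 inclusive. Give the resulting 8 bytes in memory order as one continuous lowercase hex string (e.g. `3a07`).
049450c513bd8084

line 2 (jnz): pack op=0x25:6|imm=4:10 = 0x9404; little→ 04 94
line 3 (and): pack op=0x31:6|rd=2:3|rs=5:3|pad=0:4 = 0xc550; little→ 50 c5
line 4 (lsli): pack op=0x2f:6|rd=2:3|imm=19:7 = 0xbd13; little→ 13 bd
line 5 (lsl): pack op=0x21:6|rd=1:3|rs=0:3|pad=0:4 = 0x8480; little→ 80 84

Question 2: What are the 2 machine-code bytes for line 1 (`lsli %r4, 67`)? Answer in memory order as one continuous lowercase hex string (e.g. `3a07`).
line 1 (lsli): pack op=0x2f:6|rd=4:3|imm=67:7 = 0xbe43; little→ 43 be

43be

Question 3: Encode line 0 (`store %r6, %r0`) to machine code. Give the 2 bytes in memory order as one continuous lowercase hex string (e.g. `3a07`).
0057

L0: store op=0x15:6|rd=6:3|rs=0:3|pad=0:4 ⇒ 0x5700 ⇒ little 00 57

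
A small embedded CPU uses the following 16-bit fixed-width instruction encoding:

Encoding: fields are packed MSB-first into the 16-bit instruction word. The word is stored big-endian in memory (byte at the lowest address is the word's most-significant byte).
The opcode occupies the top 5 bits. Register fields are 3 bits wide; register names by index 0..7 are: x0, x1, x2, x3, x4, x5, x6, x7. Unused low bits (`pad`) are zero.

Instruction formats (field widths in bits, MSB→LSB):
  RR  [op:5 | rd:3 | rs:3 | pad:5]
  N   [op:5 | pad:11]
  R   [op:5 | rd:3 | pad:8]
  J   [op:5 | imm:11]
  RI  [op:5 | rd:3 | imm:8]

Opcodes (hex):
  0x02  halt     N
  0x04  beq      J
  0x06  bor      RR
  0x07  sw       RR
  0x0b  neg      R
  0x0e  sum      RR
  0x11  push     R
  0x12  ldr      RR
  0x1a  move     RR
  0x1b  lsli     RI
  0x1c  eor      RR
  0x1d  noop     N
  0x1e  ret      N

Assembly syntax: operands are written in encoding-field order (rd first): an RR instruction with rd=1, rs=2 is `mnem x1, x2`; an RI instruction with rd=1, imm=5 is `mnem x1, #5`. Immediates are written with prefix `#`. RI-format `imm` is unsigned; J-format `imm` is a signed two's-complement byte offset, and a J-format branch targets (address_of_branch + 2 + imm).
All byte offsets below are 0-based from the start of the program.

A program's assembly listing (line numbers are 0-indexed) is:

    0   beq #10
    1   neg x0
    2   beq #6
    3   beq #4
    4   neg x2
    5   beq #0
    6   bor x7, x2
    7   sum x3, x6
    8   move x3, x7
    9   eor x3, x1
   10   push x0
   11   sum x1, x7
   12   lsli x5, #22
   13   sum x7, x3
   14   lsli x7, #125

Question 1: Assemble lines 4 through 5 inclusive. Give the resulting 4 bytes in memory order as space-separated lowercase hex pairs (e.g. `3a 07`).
4. neg fields op=0xb:5|rd=2:3|pad=0:8 → word 5a00h → 5a 00
5. beq fields op=0x4:5|imm=0:11 → word 2000h → 20 00

5a 00 20 00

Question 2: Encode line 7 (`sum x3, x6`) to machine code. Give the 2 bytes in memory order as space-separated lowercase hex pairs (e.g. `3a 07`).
73 c0

7. sum fields op=0xe:5|rd=3:3|rs=6:3|pad=0:5 → word 73c0h → 73 c0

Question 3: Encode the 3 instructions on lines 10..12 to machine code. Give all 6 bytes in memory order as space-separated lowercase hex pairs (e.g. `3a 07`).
10. push fields op=0x11:5|rd=0:3|pad=0:8 → word 8800h → 88 00
11. sum fields op=0xe:5|rd=1:3|rs=7:3|pad=0:5 → word 71e0h → 71 e0
12. lsli fields op=0x1b:5|rd=5:3|imm=22:8 → word dd16h → dd 16

88 00 71 e0 dd 16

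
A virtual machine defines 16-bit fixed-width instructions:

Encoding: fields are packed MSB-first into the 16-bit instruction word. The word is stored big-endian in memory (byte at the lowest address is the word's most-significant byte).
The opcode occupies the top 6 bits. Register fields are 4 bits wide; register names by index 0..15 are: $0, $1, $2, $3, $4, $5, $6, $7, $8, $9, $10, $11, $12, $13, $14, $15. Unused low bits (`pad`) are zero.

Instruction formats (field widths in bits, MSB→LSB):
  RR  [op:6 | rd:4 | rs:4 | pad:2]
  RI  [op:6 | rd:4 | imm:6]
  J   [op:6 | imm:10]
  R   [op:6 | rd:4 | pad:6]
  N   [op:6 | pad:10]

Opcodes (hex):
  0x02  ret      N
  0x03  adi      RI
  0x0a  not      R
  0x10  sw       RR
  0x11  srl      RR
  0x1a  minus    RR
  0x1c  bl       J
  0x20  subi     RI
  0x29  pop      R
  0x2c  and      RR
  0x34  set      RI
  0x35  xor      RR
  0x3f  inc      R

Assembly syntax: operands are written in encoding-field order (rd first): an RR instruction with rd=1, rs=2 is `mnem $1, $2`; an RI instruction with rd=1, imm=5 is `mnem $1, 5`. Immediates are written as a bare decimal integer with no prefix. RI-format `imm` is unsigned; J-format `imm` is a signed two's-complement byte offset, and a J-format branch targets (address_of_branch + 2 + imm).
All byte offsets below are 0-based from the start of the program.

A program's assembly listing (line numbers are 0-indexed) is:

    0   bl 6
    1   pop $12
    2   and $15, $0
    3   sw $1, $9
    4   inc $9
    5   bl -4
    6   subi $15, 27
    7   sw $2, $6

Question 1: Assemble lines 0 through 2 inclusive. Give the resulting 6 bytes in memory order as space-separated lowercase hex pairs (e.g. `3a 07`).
0. bl fields op=0x1c:6|imm=6:10 → word 7006h → 70 06
1. pop fields op=0x29:6|rd=12:4|pad=0:6 → word a700h → a7 00
2. and fields op=0x2c:6|rd=15:4|rs=0:4|pad=0:2 → word b3c0h → b3 c0

70 06 a7 00 b3 c0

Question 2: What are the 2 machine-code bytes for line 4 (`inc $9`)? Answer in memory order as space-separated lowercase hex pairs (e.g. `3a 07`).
L4: inc op=0x3f:6|rd=9:4|pad=0:6 ⇒ 0xfe40 ⇒ big fe 40

fe 40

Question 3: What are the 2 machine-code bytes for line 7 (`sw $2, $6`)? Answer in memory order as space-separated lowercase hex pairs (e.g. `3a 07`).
7. sw fields op=0x10:6|rd=2:4|rs=6:4|pad=0:2 → word 4098h → 40 98

40 98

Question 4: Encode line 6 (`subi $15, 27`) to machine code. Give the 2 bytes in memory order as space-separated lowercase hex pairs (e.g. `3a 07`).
6. subi fields op=0x20:6|rd=15:4|imm=27:6 → word 83dbh → 83 db

83 db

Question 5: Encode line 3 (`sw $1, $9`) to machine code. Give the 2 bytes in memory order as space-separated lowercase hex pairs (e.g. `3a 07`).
3. sw fields op=0x10:6|rd=1:4|rs=9:4|pad=0:2 → word 4064h → 40 64

40 64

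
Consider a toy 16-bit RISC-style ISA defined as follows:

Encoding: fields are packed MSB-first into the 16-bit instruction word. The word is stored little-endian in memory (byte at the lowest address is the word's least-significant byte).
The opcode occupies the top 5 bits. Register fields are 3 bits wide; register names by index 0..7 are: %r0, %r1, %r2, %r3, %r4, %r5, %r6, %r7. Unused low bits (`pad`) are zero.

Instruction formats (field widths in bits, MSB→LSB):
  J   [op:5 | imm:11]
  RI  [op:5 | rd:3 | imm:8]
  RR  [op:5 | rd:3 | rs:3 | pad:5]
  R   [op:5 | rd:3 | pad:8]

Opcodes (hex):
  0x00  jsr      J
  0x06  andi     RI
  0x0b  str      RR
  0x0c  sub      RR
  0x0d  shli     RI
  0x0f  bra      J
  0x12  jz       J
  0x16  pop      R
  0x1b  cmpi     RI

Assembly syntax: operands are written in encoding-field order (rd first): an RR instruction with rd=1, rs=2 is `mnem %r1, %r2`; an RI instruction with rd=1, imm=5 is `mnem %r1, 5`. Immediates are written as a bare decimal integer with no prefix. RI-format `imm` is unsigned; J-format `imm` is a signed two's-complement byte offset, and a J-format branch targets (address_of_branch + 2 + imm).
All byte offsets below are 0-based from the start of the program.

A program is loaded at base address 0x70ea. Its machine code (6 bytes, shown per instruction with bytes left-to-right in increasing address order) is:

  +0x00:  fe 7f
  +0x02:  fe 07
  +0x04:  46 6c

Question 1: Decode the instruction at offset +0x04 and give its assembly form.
+0x04: 46 6c ⇒ word 0x6c46 (little)
  opcode bits[15:11]=0xd: shli/RI
  [10:8] rd=4 = %r4
  [7:0] imm=70 = 70

shli %r4, 70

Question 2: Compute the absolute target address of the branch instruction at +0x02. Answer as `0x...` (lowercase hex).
0x70ec

[02] fe 07 → 0x07fe
  top 5b → 0x0 → jsr [J]
  imm: (w>>0)&0x7ff=0x7fe (s11→-2) → -2
  target = base 0x70ea + off 0x02 + 2 + imm -2 = 0x70ec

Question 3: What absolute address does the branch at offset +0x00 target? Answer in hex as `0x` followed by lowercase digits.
[00] fe 7f → 0x7ffe
  opcode bits[15:11]=0xf: bra/J
  imm: (w>>0)&0x7ff=0x7fe (s11→-2) → -2
  target = base 0x70ea + off 0x00 + 2 + imm -2 = 0x70ea

0x70ea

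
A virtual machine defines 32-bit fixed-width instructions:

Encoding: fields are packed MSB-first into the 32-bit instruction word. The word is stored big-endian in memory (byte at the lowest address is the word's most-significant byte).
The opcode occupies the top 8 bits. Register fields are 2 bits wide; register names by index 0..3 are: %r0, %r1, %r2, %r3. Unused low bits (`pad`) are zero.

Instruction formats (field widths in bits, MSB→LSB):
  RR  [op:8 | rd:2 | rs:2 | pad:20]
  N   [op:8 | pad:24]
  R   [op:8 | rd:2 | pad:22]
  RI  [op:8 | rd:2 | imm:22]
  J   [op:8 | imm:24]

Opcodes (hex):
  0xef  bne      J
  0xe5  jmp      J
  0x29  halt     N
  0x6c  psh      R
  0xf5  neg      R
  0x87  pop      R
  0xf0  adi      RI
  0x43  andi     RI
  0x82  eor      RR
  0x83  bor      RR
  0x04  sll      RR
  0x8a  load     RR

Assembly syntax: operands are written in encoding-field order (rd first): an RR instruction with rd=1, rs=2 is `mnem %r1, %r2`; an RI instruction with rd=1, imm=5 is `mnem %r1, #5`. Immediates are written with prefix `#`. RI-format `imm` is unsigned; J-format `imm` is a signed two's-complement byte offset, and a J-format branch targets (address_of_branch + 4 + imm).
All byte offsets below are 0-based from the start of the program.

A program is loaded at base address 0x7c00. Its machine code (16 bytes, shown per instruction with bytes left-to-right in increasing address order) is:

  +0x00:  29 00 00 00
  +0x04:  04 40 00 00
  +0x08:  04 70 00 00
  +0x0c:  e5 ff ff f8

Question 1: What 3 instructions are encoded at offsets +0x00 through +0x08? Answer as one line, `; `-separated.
@+00  big-endian(29 00 00 00) = 0x29000000
  opcode bits[31:24]=0x29: halt/N
@+04  big-endian(04 40 00 00) = 0x04400000
  opcode bits[31:24]=0x4: sll/RR
  rd@[23:22]=0x1 ⇒ %r1
  rs@[21:20]=0x0 ⇒ %r0
@+08  big-endian(04 70 00 00) = 0x04700000
  opcode bits[31:24]=0x4: sll/RR
  rd@[23:22]=0x1 ⇒ %r1
  rs@[21:20]=0x3 ⇒ %r3

halt; sll %r1, %r0; sll %r1, %r3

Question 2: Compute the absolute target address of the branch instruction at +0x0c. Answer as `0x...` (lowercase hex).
0x7c08

+0x0c: e5 ff ff f8 ⇒ word 0xe5fffff8 (big)
  opcode bits[31:24]=0xe5: jmp/J
  imm: (w>>0)&0xffffff=0xfffff8 (s24→-8) → #-8
  target = base 0x7c00 + off 0x0c + 4 + imm -8 = 0x7c08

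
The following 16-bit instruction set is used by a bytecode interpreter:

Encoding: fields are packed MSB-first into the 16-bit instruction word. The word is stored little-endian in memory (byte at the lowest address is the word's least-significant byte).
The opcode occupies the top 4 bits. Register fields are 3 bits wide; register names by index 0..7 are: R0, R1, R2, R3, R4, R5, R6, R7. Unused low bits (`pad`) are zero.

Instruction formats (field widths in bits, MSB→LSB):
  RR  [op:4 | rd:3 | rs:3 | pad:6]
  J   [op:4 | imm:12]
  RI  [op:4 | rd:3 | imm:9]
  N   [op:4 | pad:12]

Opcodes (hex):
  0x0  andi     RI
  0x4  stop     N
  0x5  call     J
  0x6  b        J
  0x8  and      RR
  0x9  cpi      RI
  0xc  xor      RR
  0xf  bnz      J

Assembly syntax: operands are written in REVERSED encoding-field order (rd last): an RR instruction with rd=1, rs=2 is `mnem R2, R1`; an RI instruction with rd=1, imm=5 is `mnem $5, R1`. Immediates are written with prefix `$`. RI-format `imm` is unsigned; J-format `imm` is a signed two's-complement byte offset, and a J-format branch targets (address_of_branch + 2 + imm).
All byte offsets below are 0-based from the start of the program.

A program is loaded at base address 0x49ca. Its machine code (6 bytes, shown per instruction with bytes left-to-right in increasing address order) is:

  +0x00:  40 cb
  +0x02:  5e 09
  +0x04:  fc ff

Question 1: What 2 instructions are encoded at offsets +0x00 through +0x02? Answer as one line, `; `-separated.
xor R5, R5; andi $350, R4

off 0x00: read 40 cb as little → 0xcb40
  top 4b → 0xc → xor [RR]
  rd@[11:9]=0x5 ⇒ R5
  rs@[8:6]=0x5 ⇒ R5
off 0x02: read 5e 09 as little → 0x095e
  top 4b → 0x0 → andi [RI]
  rd@[11:9]=0x4 ⇒ R4
  imm@[8:0]=0x15e ⇒ $350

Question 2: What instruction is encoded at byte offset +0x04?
+0x04: fc ff ⇒ word 0xfffc (little)
  op=0xfffc>>12=0xf ⇒ bnz (J)
  [11:0] imm=4092 (s12→-4) = $-4

bnz $-4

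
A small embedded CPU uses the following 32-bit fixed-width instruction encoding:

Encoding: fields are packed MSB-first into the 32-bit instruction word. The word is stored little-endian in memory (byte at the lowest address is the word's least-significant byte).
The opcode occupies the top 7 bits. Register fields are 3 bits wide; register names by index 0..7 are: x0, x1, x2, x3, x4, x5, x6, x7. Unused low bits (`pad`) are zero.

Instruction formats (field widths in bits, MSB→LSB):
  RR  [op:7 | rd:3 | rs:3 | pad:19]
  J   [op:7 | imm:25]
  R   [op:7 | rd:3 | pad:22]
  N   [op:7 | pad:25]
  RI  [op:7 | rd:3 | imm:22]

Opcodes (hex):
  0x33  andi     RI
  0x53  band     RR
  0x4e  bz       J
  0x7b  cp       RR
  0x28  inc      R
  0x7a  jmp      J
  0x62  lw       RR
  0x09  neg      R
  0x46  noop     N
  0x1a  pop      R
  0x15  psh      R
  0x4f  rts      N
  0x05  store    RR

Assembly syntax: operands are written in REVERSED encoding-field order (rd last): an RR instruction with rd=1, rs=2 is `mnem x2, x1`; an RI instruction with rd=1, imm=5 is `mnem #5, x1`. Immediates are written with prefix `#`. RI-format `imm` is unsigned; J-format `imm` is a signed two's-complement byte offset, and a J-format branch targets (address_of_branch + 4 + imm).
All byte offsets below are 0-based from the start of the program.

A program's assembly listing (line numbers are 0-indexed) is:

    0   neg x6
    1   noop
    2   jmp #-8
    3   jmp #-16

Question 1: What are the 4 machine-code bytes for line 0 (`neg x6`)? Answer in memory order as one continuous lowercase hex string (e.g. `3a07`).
00008013

line 0 (neg): pack op=0x9:7|rd=6:3|pad=0:22 = 0x13800000; little→ 00 00 80 13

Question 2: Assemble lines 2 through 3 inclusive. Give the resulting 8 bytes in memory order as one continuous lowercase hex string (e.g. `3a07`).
f8fffff5f0fffff5

line 2 (jmp): pack op=0x7a:7|imm=-8:25 = 0xf5fffff8; little→ f8 ff ff f5
line 3 (jmp): pack op=0x7a:7|imm=-16:25 = 0xf5fffff0; little→ f0 ff ff f5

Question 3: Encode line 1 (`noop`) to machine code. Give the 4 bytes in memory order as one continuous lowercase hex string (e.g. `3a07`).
1. noop fields op=0x46:7|pad=0:25 → word 8c000000h → 00 00 00 8c

0000008c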